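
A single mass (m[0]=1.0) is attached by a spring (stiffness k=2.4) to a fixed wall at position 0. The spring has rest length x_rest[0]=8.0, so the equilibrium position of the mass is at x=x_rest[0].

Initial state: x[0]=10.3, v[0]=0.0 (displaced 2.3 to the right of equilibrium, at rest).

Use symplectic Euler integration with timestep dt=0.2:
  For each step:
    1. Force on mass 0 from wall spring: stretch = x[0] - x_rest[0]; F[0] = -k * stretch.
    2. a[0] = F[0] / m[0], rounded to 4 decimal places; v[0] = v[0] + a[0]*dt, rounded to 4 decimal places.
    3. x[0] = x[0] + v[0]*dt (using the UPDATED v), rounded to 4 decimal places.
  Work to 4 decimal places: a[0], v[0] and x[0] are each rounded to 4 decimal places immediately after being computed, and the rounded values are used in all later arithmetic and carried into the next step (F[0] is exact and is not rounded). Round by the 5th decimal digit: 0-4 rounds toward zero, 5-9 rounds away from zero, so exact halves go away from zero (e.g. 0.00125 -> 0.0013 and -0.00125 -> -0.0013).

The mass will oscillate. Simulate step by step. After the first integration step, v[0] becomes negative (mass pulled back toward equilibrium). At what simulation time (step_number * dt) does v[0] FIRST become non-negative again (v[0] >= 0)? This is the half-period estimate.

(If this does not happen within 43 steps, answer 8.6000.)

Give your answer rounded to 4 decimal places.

Answer: 2.2000

Derivation:
Step 0: x=[10.3000] v=[0.0000]
Step 1: x=[10.0792] v=[-1.1040]
Step 2: x=[9.6588] v=[-2.1020]
Step 3: x=[9.0792] v=[-2.8982]
Step 4: x=[8.3960] v=[-3.4162]
Step 5: x=[7.6747] v=[-3.6063]
Step 6: x=[6.9847] v=[-3.4502]
Step 7: x=[6.3921] v=[-2.9629]
Step 8: x=[5.9539] v=[-2.1911]
Step 9: x=[5.7121] v=[-1.2090]
Step 10: x=[5.6899] v=[-0.1108]
Step 11: x=[5.8895] v=[0.9980]
First v>=0 after going negative at step 11, time=2.2000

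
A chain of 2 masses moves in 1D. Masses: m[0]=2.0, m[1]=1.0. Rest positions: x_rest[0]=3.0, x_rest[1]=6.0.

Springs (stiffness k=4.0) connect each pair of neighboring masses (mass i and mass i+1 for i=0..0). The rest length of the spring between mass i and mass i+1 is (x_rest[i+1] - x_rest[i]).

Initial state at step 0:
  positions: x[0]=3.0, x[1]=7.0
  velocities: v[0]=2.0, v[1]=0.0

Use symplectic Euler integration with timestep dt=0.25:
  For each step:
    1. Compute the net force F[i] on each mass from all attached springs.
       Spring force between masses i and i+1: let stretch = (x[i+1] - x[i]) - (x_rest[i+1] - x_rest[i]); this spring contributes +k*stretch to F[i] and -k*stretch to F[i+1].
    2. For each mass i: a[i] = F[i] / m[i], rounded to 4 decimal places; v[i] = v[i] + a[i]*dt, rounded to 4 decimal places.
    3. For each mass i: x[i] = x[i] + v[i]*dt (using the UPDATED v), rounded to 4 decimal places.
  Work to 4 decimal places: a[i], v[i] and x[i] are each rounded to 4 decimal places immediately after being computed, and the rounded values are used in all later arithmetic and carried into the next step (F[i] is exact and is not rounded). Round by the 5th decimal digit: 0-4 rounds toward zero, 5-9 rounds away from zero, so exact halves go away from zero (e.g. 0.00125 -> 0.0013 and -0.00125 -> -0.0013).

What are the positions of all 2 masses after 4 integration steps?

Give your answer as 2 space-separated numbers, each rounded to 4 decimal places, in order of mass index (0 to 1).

Answer: 5.1702 6.6597

Derivation:
Step 0: x=[3.0000 7.0000] v=[2.0000 0.0000]
Step 1: x=[3.6250 6.7500] v=[2.5000 -1.0000]
Step 2: x=[4.2656 6.4688] v=[2.5625 -1.1250]
Step 3: x=[4.8066 6.3868] v=[2.1641 -0.3282]
Step 4: x=[5.1702 6.6597] v=[1.4542 1.0916]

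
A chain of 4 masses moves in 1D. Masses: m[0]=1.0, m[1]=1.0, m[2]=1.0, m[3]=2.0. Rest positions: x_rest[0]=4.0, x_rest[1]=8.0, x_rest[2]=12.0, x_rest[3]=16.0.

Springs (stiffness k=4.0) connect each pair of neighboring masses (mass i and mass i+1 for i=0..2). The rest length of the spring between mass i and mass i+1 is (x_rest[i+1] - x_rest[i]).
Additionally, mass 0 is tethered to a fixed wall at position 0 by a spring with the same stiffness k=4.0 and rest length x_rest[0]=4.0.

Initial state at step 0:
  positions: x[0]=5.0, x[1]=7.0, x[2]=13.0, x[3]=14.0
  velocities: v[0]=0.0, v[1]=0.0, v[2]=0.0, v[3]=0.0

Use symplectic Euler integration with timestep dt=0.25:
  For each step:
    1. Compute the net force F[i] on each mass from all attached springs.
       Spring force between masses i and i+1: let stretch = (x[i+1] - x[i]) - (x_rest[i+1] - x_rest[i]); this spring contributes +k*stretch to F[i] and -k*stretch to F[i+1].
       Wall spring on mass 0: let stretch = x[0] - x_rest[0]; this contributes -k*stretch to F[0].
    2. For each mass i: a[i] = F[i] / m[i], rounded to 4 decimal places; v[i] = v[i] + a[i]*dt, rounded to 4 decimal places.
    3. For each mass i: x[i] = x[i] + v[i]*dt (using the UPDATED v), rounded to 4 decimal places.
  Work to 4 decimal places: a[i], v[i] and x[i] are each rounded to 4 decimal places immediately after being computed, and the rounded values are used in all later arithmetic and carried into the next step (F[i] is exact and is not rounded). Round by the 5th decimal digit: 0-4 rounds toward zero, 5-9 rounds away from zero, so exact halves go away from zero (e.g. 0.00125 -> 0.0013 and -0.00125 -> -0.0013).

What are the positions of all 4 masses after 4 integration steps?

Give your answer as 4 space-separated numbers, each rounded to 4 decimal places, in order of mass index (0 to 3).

Step 0: x=[5.0000 7.0000 13.0000 14.0000] v=[0.0000 0.0000 0.0000 0.0000]
Step 1: x=[4.2500 8.0000 11.7500 14.3750] v=[-3.0000 4.0000 -5.0000 1.5000]
Step 2: x=[3.3750 9.0000 10.2188 14.9219] v=[-3.5000 4.0000 -6.1250 2.1875]
Step 3: x=[3.0625 8.8985 9.5586 15.3809] v=[-1.2500 -0.4062 -2.6407 1.8360]
Step 4: x=[3.4434 7.5030 10.1890 15.6121] v=[1.5235 -5.5821 2.5215 0.9249]

Answer: 3.4434 7.5030 10.1890 15.6121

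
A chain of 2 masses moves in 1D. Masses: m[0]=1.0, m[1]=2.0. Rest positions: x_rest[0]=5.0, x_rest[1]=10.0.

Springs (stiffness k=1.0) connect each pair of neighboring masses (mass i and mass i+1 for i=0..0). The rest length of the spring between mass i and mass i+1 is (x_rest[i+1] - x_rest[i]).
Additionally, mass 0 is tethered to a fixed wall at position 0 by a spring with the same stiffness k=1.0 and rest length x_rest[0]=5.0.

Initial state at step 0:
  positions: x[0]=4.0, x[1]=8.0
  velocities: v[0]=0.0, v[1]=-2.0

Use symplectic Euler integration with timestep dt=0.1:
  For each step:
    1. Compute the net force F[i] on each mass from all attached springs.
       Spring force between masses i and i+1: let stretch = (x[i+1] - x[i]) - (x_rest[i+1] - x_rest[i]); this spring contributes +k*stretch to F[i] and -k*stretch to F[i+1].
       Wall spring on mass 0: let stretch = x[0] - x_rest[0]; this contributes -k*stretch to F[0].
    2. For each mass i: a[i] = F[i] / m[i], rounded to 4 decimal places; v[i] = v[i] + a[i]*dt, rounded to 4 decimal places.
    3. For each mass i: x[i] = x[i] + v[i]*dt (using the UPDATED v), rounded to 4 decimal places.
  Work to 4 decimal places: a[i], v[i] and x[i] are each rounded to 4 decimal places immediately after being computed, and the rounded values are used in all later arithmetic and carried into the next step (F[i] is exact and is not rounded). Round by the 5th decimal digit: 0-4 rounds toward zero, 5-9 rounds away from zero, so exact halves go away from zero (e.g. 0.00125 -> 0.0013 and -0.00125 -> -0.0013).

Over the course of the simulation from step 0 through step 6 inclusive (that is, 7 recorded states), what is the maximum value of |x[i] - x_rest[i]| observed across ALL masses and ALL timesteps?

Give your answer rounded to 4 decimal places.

Step 0: x=[4.0000 8.0000] v=[0.0000 -2.0000]
Step 1: x=[4.0000 7.8050] v=[0.0000 -1.9500]
Step 2: x=[3.9981 7.6160] v=[-0.0195 -1.8903]
Step 3: x=[3.9924 7.4339] v=[-0.0575 -1.8212]
Step 4: x=[3.9811 7.2596] v=[-0.1126 -1.7433]
Step 5: x=[3.9628 7.0939] v=[-0.1829 -1.6572]
Step 6: x=[3.9362 6.9375] v=[-0.2661 -1.5638]
Max displacement = 3.0625

Answer: 3.0625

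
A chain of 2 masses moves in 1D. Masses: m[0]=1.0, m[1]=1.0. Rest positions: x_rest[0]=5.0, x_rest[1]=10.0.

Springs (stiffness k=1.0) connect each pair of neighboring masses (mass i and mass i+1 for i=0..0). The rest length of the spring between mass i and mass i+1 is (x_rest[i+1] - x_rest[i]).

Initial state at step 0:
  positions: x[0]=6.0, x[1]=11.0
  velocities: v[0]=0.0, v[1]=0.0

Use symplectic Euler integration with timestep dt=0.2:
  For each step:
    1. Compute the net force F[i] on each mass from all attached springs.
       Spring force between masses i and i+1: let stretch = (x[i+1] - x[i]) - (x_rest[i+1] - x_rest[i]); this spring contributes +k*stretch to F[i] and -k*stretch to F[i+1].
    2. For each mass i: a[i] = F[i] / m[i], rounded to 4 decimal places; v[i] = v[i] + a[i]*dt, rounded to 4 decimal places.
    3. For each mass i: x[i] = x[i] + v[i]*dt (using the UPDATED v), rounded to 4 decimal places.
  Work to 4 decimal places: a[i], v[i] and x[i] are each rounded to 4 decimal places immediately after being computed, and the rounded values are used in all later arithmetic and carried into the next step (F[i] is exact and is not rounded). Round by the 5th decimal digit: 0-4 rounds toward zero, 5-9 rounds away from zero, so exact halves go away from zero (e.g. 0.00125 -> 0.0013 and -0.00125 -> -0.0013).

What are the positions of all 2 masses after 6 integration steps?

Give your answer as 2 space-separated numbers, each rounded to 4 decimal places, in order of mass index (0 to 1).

Answer: 6.0000 11.0000

Derivation:
Step 0: x=[6.0000 11.0000] v=[0.0000 0.0000]
Step 1: x=[6.0000 11.0000] v=[0.0000 0.0000]
Step 2: x=[6.0000 11.0000] v=[0.0000 0.0000]
Step 3: x=[6.0000 11.0000] v=[0.0000 0.0000]
Step 4: x=[6.0000 11.0000] v=[0.0000 0.0000]
Step 5: x=[6.0000 11.0000] v=[0.0000 0.0000]
Step 6: x=[6.0000 11.0000] v=[0.0000 0.0000]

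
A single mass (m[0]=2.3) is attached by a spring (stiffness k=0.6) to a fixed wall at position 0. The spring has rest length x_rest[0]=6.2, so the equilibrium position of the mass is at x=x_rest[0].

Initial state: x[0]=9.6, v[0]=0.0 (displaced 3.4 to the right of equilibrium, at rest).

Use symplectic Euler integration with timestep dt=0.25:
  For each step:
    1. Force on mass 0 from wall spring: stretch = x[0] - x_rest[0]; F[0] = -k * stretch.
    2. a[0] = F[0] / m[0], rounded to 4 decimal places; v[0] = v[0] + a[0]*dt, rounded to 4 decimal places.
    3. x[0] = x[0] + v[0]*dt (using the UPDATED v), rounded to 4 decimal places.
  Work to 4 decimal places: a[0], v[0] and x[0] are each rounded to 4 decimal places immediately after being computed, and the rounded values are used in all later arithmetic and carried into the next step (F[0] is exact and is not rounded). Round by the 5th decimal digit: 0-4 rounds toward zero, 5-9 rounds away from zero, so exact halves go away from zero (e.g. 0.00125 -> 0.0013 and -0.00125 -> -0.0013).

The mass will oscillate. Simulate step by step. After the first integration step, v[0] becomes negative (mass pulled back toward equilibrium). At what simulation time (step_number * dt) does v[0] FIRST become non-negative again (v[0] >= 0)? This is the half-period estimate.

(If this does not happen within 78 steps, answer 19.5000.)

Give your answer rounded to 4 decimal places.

Step 0: x=[9.6000] v=[0.0000]
Step 1: x=[9.5446] v=[-0.2218]
Step 2: x=[9.4346] v=[-0.4399]
Step 3: x=[9.2719] v=[-0.6509]
Step 4: x=[9.0591] v=[-0.8513]
Step 5: x=[8.7997] v=[-1.0378]
Step 6: x=[8.4979] v=[-1.2074]
Step 7: x=[8.1586] v=[-1.3573]
Step 8: x=[7.7874] v=[-1.4850]
Step 9: x=[7.3903] v=[-1.5885]
Step 10: x=[6.9738] v=[-1.6661]
Step 11: x=[6.5447] v=[-1.7166]
Step 12: x=[6.1099] v=[-1.7391]
Step 13: x=[5.6766] v=[-1.7332]
Step 14: x=[5.2518] v=[-1.6991]
Step 15: x=[4.8425] v=[-1.6373]
Step 16: x=[4.4553] v=[-1.5488]
Step 17: x=[4.0966] v=[-1.4350]
Step 18: x=[3.7722] v=[-1.2978]
Step 19: x=[3.4873] v=[-1.1395]
Step 20: x=[3.2467] v=[-0.9626]
Step 21: x=[3.0542] v=[-0.7700]
Step 22: x=[2.9130] v=[-0.5649]
Step 23: x=[2.8254] v=[-0.3505]
Step 24: x=[2.7928] v=[-0.1304]
Step 25: x=[2.8158] v=[0.0918]
First v>=0 after going negative at step 25, time=6.2500

Answer: 6.2500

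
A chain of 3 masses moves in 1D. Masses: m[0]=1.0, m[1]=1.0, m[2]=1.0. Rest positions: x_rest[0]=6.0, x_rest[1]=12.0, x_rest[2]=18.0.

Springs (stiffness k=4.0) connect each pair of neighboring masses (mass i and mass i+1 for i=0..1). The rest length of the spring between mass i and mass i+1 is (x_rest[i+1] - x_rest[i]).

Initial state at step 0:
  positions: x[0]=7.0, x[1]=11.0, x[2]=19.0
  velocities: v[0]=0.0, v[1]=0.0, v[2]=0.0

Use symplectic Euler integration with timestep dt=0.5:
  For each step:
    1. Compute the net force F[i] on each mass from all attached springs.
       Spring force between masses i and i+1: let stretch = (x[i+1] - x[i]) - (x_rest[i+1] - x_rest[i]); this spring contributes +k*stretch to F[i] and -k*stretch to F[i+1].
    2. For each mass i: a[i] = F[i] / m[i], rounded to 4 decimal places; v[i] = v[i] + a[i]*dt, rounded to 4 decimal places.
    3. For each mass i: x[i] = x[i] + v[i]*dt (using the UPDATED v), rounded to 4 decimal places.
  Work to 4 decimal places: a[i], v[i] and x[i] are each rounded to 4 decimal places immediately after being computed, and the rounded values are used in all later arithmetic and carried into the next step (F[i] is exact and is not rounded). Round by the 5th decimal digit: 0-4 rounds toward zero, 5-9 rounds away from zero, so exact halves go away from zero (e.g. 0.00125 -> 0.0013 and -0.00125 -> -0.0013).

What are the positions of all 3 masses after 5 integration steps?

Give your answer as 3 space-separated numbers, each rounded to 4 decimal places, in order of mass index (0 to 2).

Answer: 7.0000 11.0000 19.0000

Derivation:
Step 0: x=[7.0000 11.0000 19.0000] v=[0.0000 0.0000 0.0000]
Step 1: x=[5.0000 15.0000 17.0000] v=[-4.0000 8.0000 -4.0000]
Step 2: x=[7.0000 11.0000 19.0000] v=[4.0000 -8.0000 4.0000]
Step 3: x=[7.0000 11.0000 19.0000] v=[0.0000 0.0000 0.0000]
Step 4: x=[5.0000 15.0000 17.0000] v=[-4.0000 8.0000 -4.0000]
Step 5: x=[7.0000 11.0000 19.0000] v=[4.0000 -8.0000 4.0000]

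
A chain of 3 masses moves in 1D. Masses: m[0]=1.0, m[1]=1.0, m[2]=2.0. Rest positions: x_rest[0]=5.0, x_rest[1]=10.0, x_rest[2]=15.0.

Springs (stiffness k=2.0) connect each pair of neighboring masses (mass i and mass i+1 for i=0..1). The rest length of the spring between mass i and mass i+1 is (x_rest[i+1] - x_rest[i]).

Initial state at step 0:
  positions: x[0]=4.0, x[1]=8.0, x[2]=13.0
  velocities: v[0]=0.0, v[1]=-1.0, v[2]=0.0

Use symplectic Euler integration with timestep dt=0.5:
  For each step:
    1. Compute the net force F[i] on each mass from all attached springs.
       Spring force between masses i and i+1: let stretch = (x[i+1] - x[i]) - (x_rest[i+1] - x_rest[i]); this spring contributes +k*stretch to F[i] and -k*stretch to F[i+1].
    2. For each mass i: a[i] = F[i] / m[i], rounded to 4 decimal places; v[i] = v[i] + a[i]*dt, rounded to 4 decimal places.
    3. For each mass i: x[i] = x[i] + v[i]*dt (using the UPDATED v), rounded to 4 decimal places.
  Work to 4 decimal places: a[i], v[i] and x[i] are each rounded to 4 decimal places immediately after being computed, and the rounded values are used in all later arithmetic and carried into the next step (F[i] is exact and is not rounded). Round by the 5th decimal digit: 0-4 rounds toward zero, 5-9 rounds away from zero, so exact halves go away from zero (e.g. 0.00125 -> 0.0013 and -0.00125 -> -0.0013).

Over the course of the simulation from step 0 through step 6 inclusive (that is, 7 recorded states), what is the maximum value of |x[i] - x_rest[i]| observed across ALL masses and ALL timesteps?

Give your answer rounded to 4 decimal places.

Step 0: x=[4.0000 8.0000 13.0000] v=[0.0000 -1.0000 0.0000]
Step 1: x=[3.5000 8.0000 13.0000] v=[-1.0000 0.0000 0.0000]
Step 2: x=[2.7500 8.2500 13.0000] v=[-1.5000 0.5000 0.0000]
Step 3: x=[2.2500 8.1250 13.0625] v=[-1.0000 -0.2500 0.1250]
Step 4: x=[2.1875 7.5313 13.1407] v=[-0.1250 -1.1875 0.1563]
Step 5: x=[2.2969 7.0704 13.0665] v=[0.2188 -0.9219 -0.1484]
Step 6: x=[2.2931 7.2208 12.7433] v=[-0.0077 0.3007 -0.6465]
Max displacement = 2.9296

Answer: 2.9296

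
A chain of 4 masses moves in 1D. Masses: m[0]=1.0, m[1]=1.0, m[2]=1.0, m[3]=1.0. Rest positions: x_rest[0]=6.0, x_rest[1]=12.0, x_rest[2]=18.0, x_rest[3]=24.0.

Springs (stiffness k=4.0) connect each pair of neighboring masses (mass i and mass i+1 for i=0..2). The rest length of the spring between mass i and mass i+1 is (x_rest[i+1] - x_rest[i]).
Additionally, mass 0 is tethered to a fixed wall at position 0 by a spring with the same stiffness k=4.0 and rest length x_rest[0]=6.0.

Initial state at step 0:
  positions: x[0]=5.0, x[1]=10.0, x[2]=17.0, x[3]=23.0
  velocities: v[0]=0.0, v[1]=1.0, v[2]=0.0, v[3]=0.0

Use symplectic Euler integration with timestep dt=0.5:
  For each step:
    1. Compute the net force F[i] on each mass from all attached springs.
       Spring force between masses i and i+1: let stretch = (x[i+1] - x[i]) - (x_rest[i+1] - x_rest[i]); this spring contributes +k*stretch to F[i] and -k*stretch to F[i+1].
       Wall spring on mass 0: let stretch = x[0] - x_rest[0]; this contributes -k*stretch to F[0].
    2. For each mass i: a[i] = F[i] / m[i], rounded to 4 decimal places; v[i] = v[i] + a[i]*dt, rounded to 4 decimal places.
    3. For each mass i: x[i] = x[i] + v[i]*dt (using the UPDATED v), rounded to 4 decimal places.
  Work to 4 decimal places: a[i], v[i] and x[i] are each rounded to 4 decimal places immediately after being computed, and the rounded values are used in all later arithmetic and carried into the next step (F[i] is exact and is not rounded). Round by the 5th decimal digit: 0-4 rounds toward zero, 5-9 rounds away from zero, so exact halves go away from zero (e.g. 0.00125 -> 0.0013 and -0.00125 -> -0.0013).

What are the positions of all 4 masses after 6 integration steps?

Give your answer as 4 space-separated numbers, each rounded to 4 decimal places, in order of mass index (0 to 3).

Step 0: x=[5.0000 10.0000 17.0000 23.0000] v=[0.0000 1.0000 0.0000 0.0000]
Step 1: x=[5.0000 12.5000 16.0000 23.0000] v=[0.0000 5.0000 -2.0000 0.0000]
Step 2: x=[7.5000 11.0000 18.5000 22.0000] v=[5.0000 -3.0000 5.0000 -2.0000]
Step 3: x=[6.0000 13.5000 17.0000 23.5000] v=[-3.0000 5.0000 -3.0000 3.0000]
Step 4: x=[6.0000 12.0000 18.5000 24.5000] v=[0.0000 -3.0000 3.0000 2.0000]
Step 5: x=[6.0000 11.0000 19.5000 25.5000] v=[0.0000 -2.0000 2.0000 2.0000]
Step 6: x=[5.0000 13.5000 18.0000 26.5000] v=[-2.0000 5.0000 -3.0000 2.0000]

Answer: 5.0000 13.5000 18.0000 26.5000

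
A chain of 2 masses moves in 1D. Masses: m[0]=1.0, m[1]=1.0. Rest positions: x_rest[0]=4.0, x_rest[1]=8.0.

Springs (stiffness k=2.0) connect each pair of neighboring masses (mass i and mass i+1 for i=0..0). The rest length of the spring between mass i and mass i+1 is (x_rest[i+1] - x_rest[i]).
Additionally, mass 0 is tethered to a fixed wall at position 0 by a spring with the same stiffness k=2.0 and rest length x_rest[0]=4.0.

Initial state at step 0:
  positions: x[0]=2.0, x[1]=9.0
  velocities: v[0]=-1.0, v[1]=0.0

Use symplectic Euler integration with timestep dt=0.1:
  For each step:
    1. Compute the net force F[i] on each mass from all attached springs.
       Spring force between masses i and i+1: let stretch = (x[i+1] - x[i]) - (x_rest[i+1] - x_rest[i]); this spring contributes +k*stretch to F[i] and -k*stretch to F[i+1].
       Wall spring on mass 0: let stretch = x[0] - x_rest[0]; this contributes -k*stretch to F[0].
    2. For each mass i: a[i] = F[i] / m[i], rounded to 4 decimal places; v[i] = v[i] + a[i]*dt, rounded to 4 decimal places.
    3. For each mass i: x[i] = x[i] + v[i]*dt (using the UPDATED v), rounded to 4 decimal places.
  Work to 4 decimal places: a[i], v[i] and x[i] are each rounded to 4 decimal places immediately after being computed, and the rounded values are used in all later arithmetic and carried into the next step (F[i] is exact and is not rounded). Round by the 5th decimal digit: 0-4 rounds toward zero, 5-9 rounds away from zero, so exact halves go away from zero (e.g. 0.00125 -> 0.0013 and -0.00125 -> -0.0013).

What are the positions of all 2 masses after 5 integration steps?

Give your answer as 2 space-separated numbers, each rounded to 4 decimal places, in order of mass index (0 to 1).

Step 0: x=[2.0000 9.0000] v=[-1.0000 0.0000]
Step 1: x=[2.0000 8.9400] v=[0.0000 -0.6000]
Step 2: x=[2.0988 8.8212] v=[0.9880 -1.1880]
Step 3: x=[2.2901 8.6480] v=[1.9127 -1.7325]
Step 4: x=[2.5627 8.4276] v=[2.7263 -2.2041]
Step 5: x=[2.9014 8.1699] v=[3.3867 -2.5771]

Answer: 2.9014 8.1699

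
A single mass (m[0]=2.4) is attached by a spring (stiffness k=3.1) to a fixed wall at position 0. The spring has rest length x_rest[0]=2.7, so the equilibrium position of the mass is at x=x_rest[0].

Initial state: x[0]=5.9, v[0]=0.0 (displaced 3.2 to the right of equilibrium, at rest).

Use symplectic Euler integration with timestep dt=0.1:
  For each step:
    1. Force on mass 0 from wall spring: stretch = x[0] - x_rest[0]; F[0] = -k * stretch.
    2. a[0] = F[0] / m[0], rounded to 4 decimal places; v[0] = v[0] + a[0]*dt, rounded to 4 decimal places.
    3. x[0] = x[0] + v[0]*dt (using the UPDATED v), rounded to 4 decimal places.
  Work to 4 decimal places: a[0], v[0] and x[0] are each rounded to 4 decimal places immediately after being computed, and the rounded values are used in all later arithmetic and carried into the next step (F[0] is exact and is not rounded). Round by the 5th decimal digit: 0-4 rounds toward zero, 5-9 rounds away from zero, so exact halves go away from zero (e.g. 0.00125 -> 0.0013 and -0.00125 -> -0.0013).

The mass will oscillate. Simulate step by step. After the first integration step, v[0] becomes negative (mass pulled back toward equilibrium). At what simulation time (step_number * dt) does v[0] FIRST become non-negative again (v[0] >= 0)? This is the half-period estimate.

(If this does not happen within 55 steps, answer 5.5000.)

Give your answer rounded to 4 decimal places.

Step 0: x=[5.9000] v=[0.0000]
Step 1: x=[5.8587] v=[-0.4133]
Step 2: x=[5.7766] v=[-0.8213]
Step 3: x=[5.6547] v=[-1.2187]
Step 4: x=[5.4947] v=[-1.6004]
Step 5: x=[5.2986] v=[-1.9614]
Step 6: x=[5.0689] v=[-2.2971]
Step 7: x=[4.8086] v=[-2.6031]
Step 8: x=[4.5211] v=[-2.8755]
Step 9: x=[4.2100] v=[-3.1107]
Step 10: x=[3.8794] v=[-3.3057]
Step 11: x=[3.5336] v=[-3.4580]
Step 12: x=[3.1770] v=[-3.5657]
Step 13: x=[2.8143] v=[-3.6273]
Step 14: x=[2.4501] v=[-3.6421]
Step 15: x=[2.0891] v=[-3.6098]
Step 16: x=[1.7360] v=[-3.5309]
Step 17: x=[1.3954] v=[-3.4064]
Step 18: x=[1.0716] v=[-3.2379]
Step 19: x=[0.7688] v=[-3.0276]
Step 20: x=[0.4910] v=[-2.7782]
Step 21: x=[0.2417] v=[-2.4929]
Step 22: x=[0.0242] v=[-2.1754]
Step 23: x=[-0.1588] v=[-1.8298]
Step 24: x=[-0.3049] v=[-1.4605]
Step 25: x=[-0.4121] v=[-1.0724]
Step 26: x=[-0.4791] v=[-0.6704]
Step 27: x=[-0.5051] v=[-0.2598]
Step 28: x=[-0.4897] v=[0.1542]
First v>=0 after going negative at step 28, time=2.8000

Answer: 2.8000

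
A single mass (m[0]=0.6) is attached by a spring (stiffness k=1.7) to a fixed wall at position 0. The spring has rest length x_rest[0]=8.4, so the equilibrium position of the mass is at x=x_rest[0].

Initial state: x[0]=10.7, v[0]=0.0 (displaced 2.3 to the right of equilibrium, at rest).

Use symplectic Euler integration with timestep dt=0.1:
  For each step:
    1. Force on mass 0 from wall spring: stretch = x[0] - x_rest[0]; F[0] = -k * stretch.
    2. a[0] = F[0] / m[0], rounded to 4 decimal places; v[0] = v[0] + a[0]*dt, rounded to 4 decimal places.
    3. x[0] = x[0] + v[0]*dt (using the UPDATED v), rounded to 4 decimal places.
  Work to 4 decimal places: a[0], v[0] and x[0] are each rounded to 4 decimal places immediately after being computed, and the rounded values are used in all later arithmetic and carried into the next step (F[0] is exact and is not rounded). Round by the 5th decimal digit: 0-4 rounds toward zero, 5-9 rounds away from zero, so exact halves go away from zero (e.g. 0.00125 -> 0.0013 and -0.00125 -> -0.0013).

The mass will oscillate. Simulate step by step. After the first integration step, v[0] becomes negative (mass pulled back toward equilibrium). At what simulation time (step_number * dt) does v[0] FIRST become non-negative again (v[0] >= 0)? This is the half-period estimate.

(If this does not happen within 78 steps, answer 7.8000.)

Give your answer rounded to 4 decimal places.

Answer: 1.9000

Derivation:
Step 0: x=[10.7000] v=[0.0000]
Step 1: x=[10.6348] v=[-0.6517]
Step 2: x=[10.5063] v=[-1.2849]
Step 3: x=[10.3181] v=[-1.8817]
Step 4: x=[10.0756] v=[-2.4252]
Step 5: x=[9.7856] v=[-2.9000]
Step 6: x=[9.4563] v=[-3.2926]
Step 7: x=[9.0971] v=[-3.5919]
Step 8: x=[8.7182] v=[-3.7894]
Step 9: x=[8.3302] v=[-3.8796]
Step 10: x=[7.9442] v=[-3.8598]
Step 11: x=[7.5711] v=[-3.7307]
Step 12: x=[7.2215] v=[-3.4958]
Step 13: x=[6.9053] v=[-3.1619]
Step 14: x=[6.6315] v=[-2.7384]
Step 15: x=[6.4078] v=[-2.2373]
Step 16: x=[6.2405] v=[-1.6728]
Step 17: x=[6.1344] v=[-1.0609]
Step 18: x=[6.0925] v=[-0.4190]
Step 19: x=[6.1160] v=[0.2348]
First v>=0 after going negative at step 19, time=1.9000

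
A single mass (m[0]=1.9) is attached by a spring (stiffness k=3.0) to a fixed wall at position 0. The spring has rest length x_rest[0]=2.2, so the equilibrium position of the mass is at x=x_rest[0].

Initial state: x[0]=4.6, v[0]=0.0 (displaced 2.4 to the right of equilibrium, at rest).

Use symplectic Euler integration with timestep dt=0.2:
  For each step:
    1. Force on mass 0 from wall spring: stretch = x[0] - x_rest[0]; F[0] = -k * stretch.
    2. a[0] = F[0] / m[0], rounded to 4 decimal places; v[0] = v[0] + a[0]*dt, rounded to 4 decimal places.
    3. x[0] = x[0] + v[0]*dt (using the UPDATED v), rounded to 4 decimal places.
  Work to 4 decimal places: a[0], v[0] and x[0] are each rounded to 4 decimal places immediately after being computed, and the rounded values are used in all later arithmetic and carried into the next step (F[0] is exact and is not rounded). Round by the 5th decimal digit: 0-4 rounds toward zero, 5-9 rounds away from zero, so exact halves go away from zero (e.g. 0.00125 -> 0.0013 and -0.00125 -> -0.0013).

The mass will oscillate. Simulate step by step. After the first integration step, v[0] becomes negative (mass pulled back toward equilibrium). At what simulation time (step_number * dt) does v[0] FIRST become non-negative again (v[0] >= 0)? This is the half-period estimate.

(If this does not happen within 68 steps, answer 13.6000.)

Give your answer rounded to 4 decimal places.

Step 0: x=[4.6000] v=[0.0000]
Step 1: x=[4.4484] v=[-0.7579]
Step 2: x=[4.1548] v=[-1.4679]
Step 3: x=[3.7378] v=[-2.0852]
Step 4: x=[3.2236] v=[-2.5708]
Step 5: x=[2.6448] v=[-2.8940]
Step 6: x=[2.0379] v=[-3.0345]
Step 7: x=[1.4412] v=[-2.9833]
Step 8: x=[0.8925] v=[-2.7437]
Step 9: x=[0.4263] v=[-2.3308]
Step 10: x=[0.0722] v=[-1.7707]
Step 11: x=[-0.1476] v=[-1.0988]
Step 12: x=[-0.2191] v=[-0.3575]
Step 13: x=[-0.1378] v=[0.4064]
First v>=0 after going negative at step 13, time=2.6000

Answer: 2.6000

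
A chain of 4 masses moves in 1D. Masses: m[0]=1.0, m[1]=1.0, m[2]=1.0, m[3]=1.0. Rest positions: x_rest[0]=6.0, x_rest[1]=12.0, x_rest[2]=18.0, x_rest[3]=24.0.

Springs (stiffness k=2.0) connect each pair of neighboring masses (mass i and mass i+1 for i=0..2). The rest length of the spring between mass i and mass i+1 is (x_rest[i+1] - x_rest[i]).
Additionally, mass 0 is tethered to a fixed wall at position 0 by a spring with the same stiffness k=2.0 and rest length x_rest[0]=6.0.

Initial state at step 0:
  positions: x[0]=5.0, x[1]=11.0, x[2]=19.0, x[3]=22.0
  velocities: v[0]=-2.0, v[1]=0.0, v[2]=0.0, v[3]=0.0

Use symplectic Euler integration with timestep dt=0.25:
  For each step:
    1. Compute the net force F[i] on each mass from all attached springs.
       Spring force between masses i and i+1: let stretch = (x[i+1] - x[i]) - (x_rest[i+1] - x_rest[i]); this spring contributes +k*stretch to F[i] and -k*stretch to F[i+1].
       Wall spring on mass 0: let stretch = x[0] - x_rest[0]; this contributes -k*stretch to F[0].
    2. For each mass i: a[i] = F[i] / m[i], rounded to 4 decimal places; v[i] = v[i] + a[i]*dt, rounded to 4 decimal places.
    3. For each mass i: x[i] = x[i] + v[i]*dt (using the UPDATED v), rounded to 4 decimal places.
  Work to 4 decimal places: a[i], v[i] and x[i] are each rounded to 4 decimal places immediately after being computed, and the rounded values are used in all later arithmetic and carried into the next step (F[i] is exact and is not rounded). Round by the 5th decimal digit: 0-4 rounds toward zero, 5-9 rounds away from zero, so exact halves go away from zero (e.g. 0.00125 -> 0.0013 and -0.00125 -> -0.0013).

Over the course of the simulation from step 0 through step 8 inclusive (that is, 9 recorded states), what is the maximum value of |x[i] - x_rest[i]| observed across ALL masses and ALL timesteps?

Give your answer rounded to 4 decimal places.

Answer: 2.5018

Derivation:
Step 0: x=[5.0000 11.0000 19.0000 22.0000] v=[-2.0000 0.0000 0.0000 0.0000]
Step 1: x=[4.6250 11.2500 18.3750 22.3750] v=[-1.5000 1.0000 -2.5000 1.5000]
Step 2: x=[4.5000 11.5625 17.3594 23.0000] v=[-0.5000 1.2500 -4.0625 2.5000]
Step 3: x=[4.6953 11.7168 16.3242 23.6699] v=[0.7813 0.6172 -4.1407 2.6797]
Step 4: x=[5.1814 11.5693 15.6313 24.1716] v=[1.9444 -0.5899 -2.7716 2.0069]
Step 5: x=[5.8183 11.1311 15.4982 24.3558] v=[2.5477 -1.7529 -0.5325 0.7368]
Step 6: x=[6.3921 10.5747 15.9264 24.1828] v=[2.2950 -2.2258 1.7128 -0.6920]
Step 7: x=[6.6897 10.1644 16.7177 23.7278] v=[1.1903 -1.6413 3.1652 -1.8202]
Step 8: x=[6.5854 10.1389 17.5661 23.1465] v=[-0.4172 -0.1020 3.3936 -2.3253]
Max displacement = 2.5018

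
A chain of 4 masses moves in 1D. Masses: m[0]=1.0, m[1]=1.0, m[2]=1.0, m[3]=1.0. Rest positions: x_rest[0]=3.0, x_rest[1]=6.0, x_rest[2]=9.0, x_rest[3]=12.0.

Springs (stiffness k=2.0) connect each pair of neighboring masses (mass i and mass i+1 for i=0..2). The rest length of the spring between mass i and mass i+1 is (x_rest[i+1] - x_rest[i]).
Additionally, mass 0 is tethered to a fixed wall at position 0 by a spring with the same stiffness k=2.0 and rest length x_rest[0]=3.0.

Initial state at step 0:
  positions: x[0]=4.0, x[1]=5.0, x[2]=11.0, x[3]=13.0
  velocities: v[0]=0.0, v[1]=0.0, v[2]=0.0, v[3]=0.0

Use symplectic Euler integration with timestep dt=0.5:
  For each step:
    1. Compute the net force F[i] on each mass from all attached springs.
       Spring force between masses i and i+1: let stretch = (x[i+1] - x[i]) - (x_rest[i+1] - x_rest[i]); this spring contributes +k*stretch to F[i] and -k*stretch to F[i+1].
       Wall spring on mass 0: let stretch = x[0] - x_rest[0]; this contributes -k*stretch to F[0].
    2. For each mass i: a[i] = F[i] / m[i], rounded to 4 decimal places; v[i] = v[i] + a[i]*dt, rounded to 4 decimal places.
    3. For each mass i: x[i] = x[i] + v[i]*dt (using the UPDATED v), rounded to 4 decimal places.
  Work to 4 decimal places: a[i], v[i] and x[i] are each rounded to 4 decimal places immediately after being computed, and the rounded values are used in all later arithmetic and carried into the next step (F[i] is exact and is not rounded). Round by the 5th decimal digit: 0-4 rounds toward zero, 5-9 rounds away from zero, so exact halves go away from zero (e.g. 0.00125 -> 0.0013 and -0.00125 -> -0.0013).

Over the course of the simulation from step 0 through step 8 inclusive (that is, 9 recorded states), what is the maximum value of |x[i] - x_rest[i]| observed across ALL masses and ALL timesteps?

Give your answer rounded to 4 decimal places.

Answer: 2.3866

Derivation:
Step 0: x=[4.0000 5.0000 11.0000 13.0000] v=[0.0000 0.0000 0.0000 0.0000]
Step 1: x=[2.5000 7.5000 9.0000 13.5000] v=[-3.0000 5.0000 -4.0000 1.0000]
Step 2: x=[2.2500 8.2500 8.5000 13.2500] v=[-0.5000 1.5000 -1.0000 -0.5000]
Step 3: x=[3.8750 6.1250 10.2500 12.1250] v=[3.2500 -4.2500 3.5000 -2.2500]
Step 4: x=[4.6875 4.9375 10.8750 11.5625] v=[1.6250 -2.3750 1.2500 -1.1250]
Step 5: x=[3.2813 6.5938 8.8750 12.1563] v=[-2.8125 3.3125 -4.0000 1.1875]
Step 6: x=[1.8907 7.7344 7.3751 12.6094] v=[-2.7813 2.2812 -2.9999 0.9062]
Step 7: x=[2.4766 5.7735 8.6720 11.9454] v=[1.1717 -3.9218 2.5937 -1.3281]
Step 8: x=[3.4726 3.6134 10.1563 11.1447] v=[1.9920 -4.3202 2.9686 -1.6015]
Max displacement = 2.3866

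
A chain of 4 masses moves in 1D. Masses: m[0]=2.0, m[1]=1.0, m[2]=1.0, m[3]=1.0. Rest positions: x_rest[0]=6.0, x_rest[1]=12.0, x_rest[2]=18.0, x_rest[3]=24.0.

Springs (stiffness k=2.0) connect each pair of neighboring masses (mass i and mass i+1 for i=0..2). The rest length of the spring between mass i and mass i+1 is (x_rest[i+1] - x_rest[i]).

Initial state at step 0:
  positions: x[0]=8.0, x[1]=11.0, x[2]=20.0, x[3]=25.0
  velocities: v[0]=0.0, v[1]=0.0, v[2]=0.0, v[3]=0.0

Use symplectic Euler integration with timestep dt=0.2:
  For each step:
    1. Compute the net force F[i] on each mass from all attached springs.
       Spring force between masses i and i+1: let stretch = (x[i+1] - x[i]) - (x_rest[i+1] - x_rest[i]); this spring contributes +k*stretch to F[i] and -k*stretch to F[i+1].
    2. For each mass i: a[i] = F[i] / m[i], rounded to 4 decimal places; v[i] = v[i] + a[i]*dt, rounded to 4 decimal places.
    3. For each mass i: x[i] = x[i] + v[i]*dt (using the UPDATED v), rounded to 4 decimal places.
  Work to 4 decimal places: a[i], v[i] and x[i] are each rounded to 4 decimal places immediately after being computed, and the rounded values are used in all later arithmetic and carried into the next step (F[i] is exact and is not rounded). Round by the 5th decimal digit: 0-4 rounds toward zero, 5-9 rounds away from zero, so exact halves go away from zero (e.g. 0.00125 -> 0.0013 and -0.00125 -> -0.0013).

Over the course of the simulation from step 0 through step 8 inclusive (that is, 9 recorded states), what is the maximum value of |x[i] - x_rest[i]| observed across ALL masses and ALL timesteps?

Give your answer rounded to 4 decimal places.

Answer: 3.2566

Derivation:
Step 0: x=[8.0000 11.0000 20.0000 25.0000] v=[0.0000 0.0000 0.0000 0.0000]
Step 1: x=[7.8800 11.4800 19.6800 25.0800] v=[-0.6000 2.4000 -1.6000 0.4000]
Step 2: x=[7.6640 12.3280 19.1360 25.2080] v=[-1.0800 4.2400 -2.7200 0.6400]
Step 3: x=[7.3946 13.3475 18.5331 25.3302] v=[-1.3472 5.0976 -3.0144 0.6112]
Step 4: x=[7.1233 14.3056 18.0591 25.3887] v=[-1.3566 4.7907 -2.3698 0.2924]
Step 5: x=[6.8993 14.9894 17.8712 25.3408] v=[-1.1201 3.4192 -0.9394 -0.2394]
Step 6: x=[6.7589 15.2566 18.0503 25.1754] v=[-0.7021 1.3359 0.8957 -0.8272]
Step 7: x=[6.7184 15.0675 18.5760 24.9200] v=[-0.2026 -0.9457 2.6283 -1.2772]
Step 8: x=[6.7718 14.4911 19.3285 24.6370] v=[0.2672 -2.8819 3.7625 -1.4148]
Max displacement = 3.2566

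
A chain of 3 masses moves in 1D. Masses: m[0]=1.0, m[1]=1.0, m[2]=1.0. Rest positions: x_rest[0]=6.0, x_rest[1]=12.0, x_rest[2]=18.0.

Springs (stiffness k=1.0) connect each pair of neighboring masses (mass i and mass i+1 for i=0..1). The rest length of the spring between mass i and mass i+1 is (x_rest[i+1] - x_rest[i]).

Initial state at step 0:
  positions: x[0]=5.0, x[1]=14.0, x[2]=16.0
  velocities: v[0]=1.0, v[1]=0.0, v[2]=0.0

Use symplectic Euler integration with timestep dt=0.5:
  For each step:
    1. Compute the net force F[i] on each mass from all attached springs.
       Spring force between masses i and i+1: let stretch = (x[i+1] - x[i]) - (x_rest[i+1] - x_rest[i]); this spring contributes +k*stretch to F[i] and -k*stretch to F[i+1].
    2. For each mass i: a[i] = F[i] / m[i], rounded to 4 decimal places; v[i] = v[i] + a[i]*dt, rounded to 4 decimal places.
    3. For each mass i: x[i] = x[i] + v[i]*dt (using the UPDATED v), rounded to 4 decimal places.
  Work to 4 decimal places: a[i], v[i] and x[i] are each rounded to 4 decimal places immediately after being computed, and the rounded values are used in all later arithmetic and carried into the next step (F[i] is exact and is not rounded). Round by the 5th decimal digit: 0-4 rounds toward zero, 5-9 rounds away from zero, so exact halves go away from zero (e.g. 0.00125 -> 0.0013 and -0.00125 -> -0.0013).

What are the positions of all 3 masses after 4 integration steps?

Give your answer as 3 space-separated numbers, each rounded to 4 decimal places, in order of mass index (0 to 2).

Step 0: x=[5.0000 14.0000 16.0000] v=[1.0000 0.0000 0.0000]
Step 1: x=[6.2500 12.2500 17.0000] v=[2.5000 -3.5000 2.0000]
Step 2: x=[7.5000 10.1875 18.3125] v=[2.5000 -4.1250 2.6250]
Step 3: x=[7.9219 9.4844 19.0938] v=[0.8438 -1.4063 1.5625]
Step 4: x=[7.2344 10.7930 18.9727] v=[-1.3750 2.6172 -0.2422]

Answer: 7.2344 10.7930 18.9727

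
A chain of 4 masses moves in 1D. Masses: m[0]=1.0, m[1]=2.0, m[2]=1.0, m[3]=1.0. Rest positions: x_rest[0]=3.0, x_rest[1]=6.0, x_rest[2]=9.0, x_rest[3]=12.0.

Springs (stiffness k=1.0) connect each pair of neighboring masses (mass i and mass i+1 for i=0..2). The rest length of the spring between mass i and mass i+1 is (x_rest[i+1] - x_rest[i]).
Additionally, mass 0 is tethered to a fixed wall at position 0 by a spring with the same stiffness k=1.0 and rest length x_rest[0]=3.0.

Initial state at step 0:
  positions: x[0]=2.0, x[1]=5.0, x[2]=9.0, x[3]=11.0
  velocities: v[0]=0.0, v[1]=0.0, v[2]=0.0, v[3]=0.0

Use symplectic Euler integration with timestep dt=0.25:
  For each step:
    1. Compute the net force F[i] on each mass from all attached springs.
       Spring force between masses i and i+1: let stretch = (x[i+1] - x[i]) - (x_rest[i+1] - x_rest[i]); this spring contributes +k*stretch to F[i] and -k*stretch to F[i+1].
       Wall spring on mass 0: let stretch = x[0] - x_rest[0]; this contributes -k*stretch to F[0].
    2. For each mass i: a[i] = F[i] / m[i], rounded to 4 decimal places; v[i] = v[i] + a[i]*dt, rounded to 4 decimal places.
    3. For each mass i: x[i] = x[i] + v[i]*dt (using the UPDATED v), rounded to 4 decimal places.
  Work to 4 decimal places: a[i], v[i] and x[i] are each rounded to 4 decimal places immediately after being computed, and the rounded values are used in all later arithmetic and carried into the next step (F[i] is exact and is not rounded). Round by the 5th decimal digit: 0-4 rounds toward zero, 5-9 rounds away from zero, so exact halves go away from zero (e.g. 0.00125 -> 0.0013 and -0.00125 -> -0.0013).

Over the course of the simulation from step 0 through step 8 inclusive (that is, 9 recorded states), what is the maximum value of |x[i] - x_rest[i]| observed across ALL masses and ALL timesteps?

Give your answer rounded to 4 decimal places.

Step 0: x=[2.0000 5.0000 9.0000 11.0000] v=[0.0000 0.0000 0.0000 0.0000]
Step 1: x=[2.0625 5.0313 8.8750 11.0625] v=[0.2500 0.1250 -0.5000 0.2500]
Step 2: x=[2.1817 5.0899 8.6465 11.1758] v=[0.4766 0.2344 -0.9141 0.4531]
Step 3: x=[2.3463 5.1688 8.3538 11.3185] v=[0.6582 0.3155 -1.1709 0.5708]
Step 4: x=[2.5406 5.2590 8.0473 11.4634] v=[0.7773 0.3608 -1.2260 0.5796]
Step 5: x=[2.7461 5.3514 7.7800 11.5823] v=[0.8218 0.3696 -1.0691 0.4756]
Step 6: x=[2.9428 5.4383 7.5986 11.6511] v=[0.7866 0.3475 -0.7257 0.2750]
Step 7: x=[3.1115 5.5147 7.5354 11.6541] v=[0.6748 0.3056 -0.2527 0.0119]
Step 8: x=[3.2359 5.5792 7.6034 11.5872] v=[0.4977 0.2578 0.2718 -0.2678]
Max displacement = 1.4646

Answer: 1.4646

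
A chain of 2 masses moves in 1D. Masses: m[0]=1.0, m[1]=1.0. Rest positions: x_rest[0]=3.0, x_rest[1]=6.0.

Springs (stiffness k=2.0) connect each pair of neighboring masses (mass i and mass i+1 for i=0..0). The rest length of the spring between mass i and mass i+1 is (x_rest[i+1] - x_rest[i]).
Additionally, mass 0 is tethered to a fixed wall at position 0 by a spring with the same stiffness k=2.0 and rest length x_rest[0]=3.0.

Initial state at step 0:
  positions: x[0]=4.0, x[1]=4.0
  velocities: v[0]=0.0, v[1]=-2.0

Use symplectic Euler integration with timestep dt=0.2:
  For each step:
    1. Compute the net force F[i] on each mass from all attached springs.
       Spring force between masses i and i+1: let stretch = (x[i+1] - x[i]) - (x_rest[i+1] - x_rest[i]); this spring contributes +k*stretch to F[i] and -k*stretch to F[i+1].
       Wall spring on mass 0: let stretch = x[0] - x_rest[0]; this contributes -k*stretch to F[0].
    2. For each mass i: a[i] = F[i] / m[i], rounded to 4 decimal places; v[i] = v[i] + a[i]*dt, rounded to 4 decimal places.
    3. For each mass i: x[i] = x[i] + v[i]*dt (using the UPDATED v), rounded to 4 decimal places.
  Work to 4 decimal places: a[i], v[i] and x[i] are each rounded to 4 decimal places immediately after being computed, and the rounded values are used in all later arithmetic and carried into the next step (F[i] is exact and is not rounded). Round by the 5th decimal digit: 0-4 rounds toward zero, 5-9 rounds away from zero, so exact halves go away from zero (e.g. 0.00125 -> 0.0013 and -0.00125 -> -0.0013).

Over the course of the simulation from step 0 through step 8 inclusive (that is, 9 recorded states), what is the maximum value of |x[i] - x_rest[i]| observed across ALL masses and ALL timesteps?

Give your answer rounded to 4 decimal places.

Answer: 2.7381

Derivation:
Step 0: x=[4.0000 4.0000] v=[0.0000 -2.0000]
Step 1: x=[3.6800 3.8400] v=[-1.6000 -0.8000]
Step 2: x=[3.0784 3.9072] v=[-3.0080 0.3360]
Step 3: x=[2.2968 4.1481] v=[-3.9078 1.2045]
Step 4: x=[1.4796 4.4809] v=[-4.0860 1.6640]
Step 5: x=[0.7841 4.8136] v=[-3.4773 1.6635]
Step 6: x=[0.3483 5.0639] v=[-2.1791 1.2517]
Step 7: x=[0.2619 5.1770] v=[-0.4322 0.5655]
Step 8: x=[0.5477 5.1369] v=[1.4291 -0.2005]
Max displacement = 2.7381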